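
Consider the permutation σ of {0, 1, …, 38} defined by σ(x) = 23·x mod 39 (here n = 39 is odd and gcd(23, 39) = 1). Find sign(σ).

Orbit of 38 under x↦23x: [38, 16, 17, 1, 23, 22]… (length divides ord_39(23)).
Cycle type of π: 6×6 + 2 + 1; total 8 cycles.
sign(π) = (−1)^{n − #cycles} = (−1)^{39−8} = (−1)^31 = -1.

-1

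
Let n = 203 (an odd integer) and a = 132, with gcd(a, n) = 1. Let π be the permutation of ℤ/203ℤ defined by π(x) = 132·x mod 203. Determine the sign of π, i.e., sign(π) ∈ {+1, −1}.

-1

Orbit of 132 under x↦132x: [132, 169, 181, 141, 139, 78, 146]… (length divides ord_203(132)).
Decompose π into cycles: lengths [14, 14, 14, 14, 14, 14, 14, 14, 14, 14, 14, 14, 7, 7, 7, 7, 2, 2, 2, 1] (20 cycles, including the fixed point 0).
Σ(ℓ_i−1) = 203−20 = 183; sign = (−1)^183 = -1.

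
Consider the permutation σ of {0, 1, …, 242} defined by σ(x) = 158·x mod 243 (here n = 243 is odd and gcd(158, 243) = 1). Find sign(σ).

Trace 73: π^k(73) = [73, 113, 115, 188, 58, 173, 118] for k=0..6.
Cycle type of π: 162 + 54 + 18 + 6 + 2 + 1; total 6 cycles.
sign(π) = (−1)^{n − #cycles} = (−1)^{243−6} = (−1)^237 = -1.

-1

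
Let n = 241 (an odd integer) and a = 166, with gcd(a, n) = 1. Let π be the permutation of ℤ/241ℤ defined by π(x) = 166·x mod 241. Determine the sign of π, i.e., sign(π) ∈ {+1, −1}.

Start at x=45: 45 → 240 → 75 → 159 → 125 → 24 → 128 → … (one orbit).
Decompose π into cycles: lengths [120, 120, 1] (3 cycles, including the fixed point 0).
sign(π) = (−1)^{n − #cycles} = (−1)^{241−3} = (−1)^238 = +1.
Via Zolotarev, sign(π_{166}) = (166|241) = +1.

+1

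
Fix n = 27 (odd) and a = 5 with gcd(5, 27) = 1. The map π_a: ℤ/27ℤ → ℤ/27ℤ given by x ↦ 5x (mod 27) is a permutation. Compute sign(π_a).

-1

Orbit of 23 under x↦5x: [23, 7, 8, 13, 11, 1, 5]… (length divides ord_27(5)).
The orbit structure of x ↦ 5x mod 27: 4 orbits of sizes [18, 6, 2, 1].
sign(π) = (−1)^{n − #cycles} = (−1)^{27−4} = (−1)^23 = -1.
Check: (5/27) = -1 by Zolotarev.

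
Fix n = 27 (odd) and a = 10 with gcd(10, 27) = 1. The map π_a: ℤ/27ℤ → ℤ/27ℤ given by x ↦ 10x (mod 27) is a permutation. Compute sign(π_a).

+1

Trace 1: π^k(1) = [1, 10, 19] for k=0..2.
Cycle lengths of π_10 on ℤ/27ℤ: [3, 3, 3, 3, 3, 3, 1, 1, 1, 1, 1, 1, 1, 1, 1]; 15 cycles in total.
With 15 cycles on 27 points, sign = (−1)^{27−15} = +1.
The Jacobi symbol (10|27) = +1 (Zolotarev) agrees.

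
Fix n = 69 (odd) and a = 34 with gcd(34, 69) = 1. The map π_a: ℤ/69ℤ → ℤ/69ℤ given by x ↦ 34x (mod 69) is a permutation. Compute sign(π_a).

Trace 25: π^k(25) = [25, 22, 58, 40, 49, 10, 64] for k=0..6.
Decompose π into cycles: lengths [22, 22, 22, 1, 1, 1] (6 cycles, including the fixed point 0).
sign(π) = (−1)^{n − #cycles} = (−1)^{69−6} = (−1)^63 = -1.

-1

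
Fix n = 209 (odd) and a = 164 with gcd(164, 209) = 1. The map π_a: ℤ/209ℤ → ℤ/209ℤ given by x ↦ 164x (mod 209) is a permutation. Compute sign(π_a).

Orbit of 65 under x↦164x: [65, 1, 164, 144, 208, 45]… (length divides ord_209(164)).
Cycle lengths of π_164 on ℤ/209ℤ: [6, 6, 6, 6, 6, 6, 6, 6, 6, 6, 6, 6, 6, 6, 6, 6, 6, 6, 6, 6, 6, 6, 6, 6, 6, 6, 6, 6, 6, 6, 6, 6, 6, 2, 2, 2, 2, 2, 1]; 39 cycles in total.
sign(π) = (−1)^{n − #cycles} = (−1)^{209−39} = (−1)^170 = +1.
Check: (164/209) = +1 by Zolotarev.

+1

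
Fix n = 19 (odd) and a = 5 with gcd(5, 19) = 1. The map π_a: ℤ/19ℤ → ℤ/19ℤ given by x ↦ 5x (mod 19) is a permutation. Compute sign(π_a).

Trace 6: π^k(6) = [6, 11, 17, 9, 7, 16, 4] for k=0..6.
The orbit structure of x ↦ 5x mod 19: 3 orbits of sizes [9, 9, 1].
Σ(ℓ_i−1) = 19−3 = 16; sign = (−1)^16 = +1.

+1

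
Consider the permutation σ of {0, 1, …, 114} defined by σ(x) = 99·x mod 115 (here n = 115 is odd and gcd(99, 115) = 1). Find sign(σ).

Trace 84: π^k(84) = [84, 36, 114, 16, 89, 71, 14] for k=0..6.
Cycle lengths of π_99 on ℤ/115ℤ: [22, 22, 22, 22, 22, 2, 2, 1]; 8 cycles in total.
With 8 cycles on 115 points, sign = (−1)^{115−8} = -1.
Check: (99/115) = -1 by Zolotarev.

-1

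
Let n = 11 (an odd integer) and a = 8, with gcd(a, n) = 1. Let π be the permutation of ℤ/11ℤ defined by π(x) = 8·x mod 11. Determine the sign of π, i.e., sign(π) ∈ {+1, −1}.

-1

Start at x=1: 1 → 8 → 9 → 6 → 4 → 10 → 3 → … (one orbit).
Decompose π into cycles: lengths [10, 1] (2 cycles, including the fixed point 0).
2 cycles on 11: each ℓ→(−1)^(ℓ−1), product (−1)^9 = -1.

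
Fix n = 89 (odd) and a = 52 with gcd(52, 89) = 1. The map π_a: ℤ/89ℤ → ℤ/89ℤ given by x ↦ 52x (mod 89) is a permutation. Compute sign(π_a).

-1

Orbit of 88 under x↦52x: [88, 37, 55, 12, 1, 52, 34]… (length divides ord_89(52)).
π_52 has 12 disjoint cycles with lengths [8, 8, 8, 8, 8, 8, 8, 8, 8, 8, 8, 1] on {0,…,88}.
sign(π) = (−1)^{n − #cycles} = (−1)^{89−12} = (−1)^77 = -1.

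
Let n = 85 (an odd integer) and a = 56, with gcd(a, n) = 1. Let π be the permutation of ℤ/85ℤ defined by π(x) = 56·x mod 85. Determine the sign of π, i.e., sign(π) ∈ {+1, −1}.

-1

Start at x=26: 26 → 11 → 21 → 71 → 66 → 41 → 1 → … (one orbit).
Decompose π into cycles: lengths [16, 16, 16, 16, 16, 1, 1, 1, 1, 1] (10 cycles, including the fixed point 0).
85 − 10 = 75 transpositions; sign(π) = (−1)^75 = -1.
(56|85)_J = -1 (Zolotarev's lemma cross-check).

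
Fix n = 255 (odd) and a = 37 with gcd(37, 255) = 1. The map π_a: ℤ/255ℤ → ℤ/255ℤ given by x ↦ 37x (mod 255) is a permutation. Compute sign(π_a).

+1

Trace 229: π^k(229) = [229, 58, 106, 97, 19, 193, 1] for k=0..6.
21 cycles of lengths [16, 16, 16, 16, 16, 16, 16, 16, 16, 16, 16, 16, 16, 16, 16, 4, 4, 4, 1, 1, 1].
Σ(ℓ_i−1) = 255−21 = 234; sign = (−1)^234 = +1.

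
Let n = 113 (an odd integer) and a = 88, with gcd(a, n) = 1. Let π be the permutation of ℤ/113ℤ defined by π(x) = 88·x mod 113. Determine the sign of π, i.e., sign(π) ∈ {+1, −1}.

+1

Trace 30: π^k(30) = [30, 41, 105, 87, 85, 22, 15] for k=0..6.
The orbit structure of x ↦ 88x mod 113: 3 orbits of sizes [56, 56, 1].
n − c = 113 − 3 = 110; sign = (−1)^110 = +1.
Zolotarev: (88|113) = +1, matching the cycle-count sign.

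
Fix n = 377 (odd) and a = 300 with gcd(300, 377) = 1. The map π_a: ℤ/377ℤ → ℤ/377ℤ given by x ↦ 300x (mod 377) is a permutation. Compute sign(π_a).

Start at x=105: 105 → 209 → 118 → 339 → 287 → 144 → 222 → … (one orbit).
26 cycles of lengths [28, 28, 28, 28, 28, 28, 28, 28, 28, 28, 28, 28, 28, 1, 1, 1, 1, 1, 1, 1, 1, 1, 1, 1, 1, 1].
26 cycles on 377: each ℓ→(−1)^(ℓ−1), product (−1)^351 = -1.
Zolotarev: (300|377) = -1, matching the cycle-count sign.

-1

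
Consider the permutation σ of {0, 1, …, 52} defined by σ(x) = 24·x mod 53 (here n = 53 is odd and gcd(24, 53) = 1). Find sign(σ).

Start at x=49: 49 → 10 → 28 → 36 → 16 → 13 → 47 → … (one orbit).
Cycle lengths of π_24 on ℤ/53ℤ: [13, 13, 13, 13, 1]; 5 cycles in total.
Σ(ℓ_i−1) = 53−5 = 48; sign = (−1)^48 = +1.
Check: (24/53) = +1 by Zolotarev.

+1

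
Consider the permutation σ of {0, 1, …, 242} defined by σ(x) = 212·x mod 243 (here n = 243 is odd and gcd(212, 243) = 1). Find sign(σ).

-1

Start at x=25: 25 → 197 → 211 → 20 → 109 → 23 → 16 → … (one orbit).
Decompose π into cycles: lengths [162, 54, 18, 6, 2, 1] (6 cycles, including the fixed point 0).
n − c = 243 − 6 = 237; sign = (−1)^237 = -1.
The Jacobi symbol (212|243) = -1 (Zolotarev) agrees.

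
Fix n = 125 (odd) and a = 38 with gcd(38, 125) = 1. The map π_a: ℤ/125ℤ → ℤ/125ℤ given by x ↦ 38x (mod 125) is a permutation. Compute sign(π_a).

Trace 18: π^k(18) = [18, 59, 117, 71, 73, 24, 37] for k=0..6.
π_38 has 4 disjoint cycles with lengths [100, 20, 4, 1] on {0,…,124}.
4 cycles on 125: each ℓ→(−1)^(ℓ−1), product (−1)^121 = -1.

-1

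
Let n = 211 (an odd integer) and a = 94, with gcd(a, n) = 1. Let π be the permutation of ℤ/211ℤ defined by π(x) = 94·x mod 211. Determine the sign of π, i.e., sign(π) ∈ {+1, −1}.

Start at x=210: 210 → 117 → 26 → 123 → 168 → 178 → 63 → … (one orbit).
6 cycles of lengths [42, 42, 42, 42, 42, 1].
sign(π) = (−1)^{n − #cycles} = (−1)^{211−6} = (−1)^205 = -1.
(94|211)_J = -1 (Zolotarev's lemma cross-check).

-1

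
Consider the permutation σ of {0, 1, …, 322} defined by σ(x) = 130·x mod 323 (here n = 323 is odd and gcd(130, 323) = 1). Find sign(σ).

-1

Trace 199: π^k(199) = [199, 30, 24, 213, 235, 188, 215] for k=0..6.
6 cycles of lengths [144, 144, 16, 9, 9, 1].
With 6 cycles on 323 points, sign = (−1)^{323−6} = -1.
The Jacobi symbol (130|323) = -1 (Zolotarev) agrees.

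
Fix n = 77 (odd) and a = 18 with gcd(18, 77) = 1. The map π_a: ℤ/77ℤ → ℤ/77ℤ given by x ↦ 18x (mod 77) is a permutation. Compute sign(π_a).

Orbit of 37 under x↦18x: [37, 50, 53, 30, 1, 18, 16]… (length divides ord_77(18)).
π_18 has 6 disjoint cycles with lengths [30, 30, 10, 3, 3, 1] on {0,…,76}.
sign(π) = (−1)^{n − #cycles} = (−1)^{77−6} = (−1)^71 = -1.

-1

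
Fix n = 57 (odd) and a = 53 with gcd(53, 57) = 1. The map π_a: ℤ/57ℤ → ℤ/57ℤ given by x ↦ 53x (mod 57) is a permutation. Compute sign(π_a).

+1

Trace 1: π^k(1) = [1, 53, 16, 50, 28, 2, 49] for k=0..6.
π_53 has 5 disjoint cycles with lengths [18, 18, 18, 2, 1] on {0,…,56}.
n − c = 57 − 5 = 52; sign = (−1)^52 = +1.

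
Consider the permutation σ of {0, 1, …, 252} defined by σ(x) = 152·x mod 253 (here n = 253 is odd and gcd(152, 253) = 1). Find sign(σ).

Start at x=148: 148 → 232 → 97 → 70 → 14 → 104 → 122 → … (one orbit).
The orbit structure of x ↦ 152x mod 253: 6 orbits of sizes [110, 110, 22, 5, 5, 1].
n − c = 253 − 6 = 247; sign = (−1)^247 = -1.
Via Zolotarev, sign(π_{152}) = (152|253) = -1.

-1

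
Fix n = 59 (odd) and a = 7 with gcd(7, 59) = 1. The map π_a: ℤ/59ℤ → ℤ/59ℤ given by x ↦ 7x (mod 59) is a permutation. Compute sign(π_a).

Trace 1: π^k(1) = [1, 7, 49, 48, 41, 51, 3] for k=0..6.
Cycle lengths of π_7 on ℤ/59ℤ: [29, 29, 1]; 3 cycles in total.
With 3 cycles on 59 points, sign = (−1)^{59−3} = +1.

+1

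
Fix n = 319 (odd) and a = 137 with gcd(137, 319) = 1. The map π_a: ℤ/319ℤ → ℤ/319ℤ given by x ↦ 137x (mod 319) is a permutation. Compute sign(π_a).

-1

Trace 273: π^k(273) = [273, 78, 159, 91, 26, 53, 243] for k=0..6.
Cycle lengths of π_137 on ℤ/319ℤ: [140, 140, 28, 5, 5, 1]; 6 cycles in total.
319 − 6 = 313 transpositions; sign(π) = (−1)^313 = -1.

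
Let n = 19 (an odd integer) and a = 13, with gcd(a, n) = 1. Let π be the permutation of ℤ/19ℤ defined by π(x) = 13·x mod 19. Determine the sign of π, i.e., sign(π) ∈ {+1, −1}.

-1

Start at x=13: 13 → 17 → 12 → 4 → 14 → 11 → 10 → … (one orbit).
The orbit structure of x ↦ 13x mod 19: 2 orbits of sizes [18, 1].
sign(π) = (−1)^{n − #cycles} = (−1)^{19−2} = (−1)^17 = -1.
Zolotarev: (13|19) = -1, matching the cycle-count sign.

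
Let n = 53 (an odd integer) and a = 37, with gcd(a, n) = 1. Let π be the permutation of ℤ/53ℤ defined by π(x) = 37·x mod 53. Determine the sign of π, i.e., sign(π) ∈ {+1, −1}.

Trace 7: π^k(7) = [7, 47, 43, 1, 37, 44, 38] for k=0..6.
Decompose π into cycles: lengths [26, 26, 1] (3 cycles, including the fixed point 0).
sign(π) = (−1)^{n − #cycles} = (−1)^{53−3} = (−1)^50 = +1.
(37|53)_J = +1 (Zolotarev's lemma cross-check).

+1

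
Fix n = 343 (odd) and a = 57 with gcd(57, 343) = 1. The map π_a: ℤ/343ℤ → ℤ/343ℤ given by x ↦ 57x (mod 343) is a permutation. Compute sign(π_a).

+1

Start at x=127: 127 → 36 → 337 → 1 → 57 → 162 → 316 → … (one orbit).
Decompose π into cycles: lengths [49, 49, 49, 49, 49, 49, 7, 7, 7, 7, 7, 7, 1, 1, 1, 1, 1, 1, 1] (19 cycles, including the fixed point 0).
sign(π) = (−1)^{n − #cycles} = (−1)^{343−19} = (−1)^324 = +1.
(57|343)_J = +1 (Zolotarev's lemma cross-check).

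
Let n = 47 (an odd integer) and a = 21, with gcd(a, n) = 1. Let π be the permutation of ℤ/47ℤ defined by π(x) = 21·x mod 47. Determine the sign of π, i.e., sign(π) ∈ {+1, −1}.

Start at x=1: 1 → 21 → 18 → 2 → 42 → 36 → 4 → … (one orbit).
Cycle lengths of π_21 on ℤ/47ℤ: [23, 23, 1]; 3 cycles in total.
Σ(ℓ_i−1) = 47−3 = 44; sign = (−1)^44 = +1.

+1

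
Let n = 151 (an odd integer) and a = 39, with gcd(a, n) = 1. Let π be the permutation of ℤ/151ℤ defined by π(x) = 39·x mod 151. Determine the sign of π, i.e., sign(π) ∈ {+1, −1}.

+1

Start at x=125: 125 → 43 → 16 → 20 → 25 → 69 → 124 → … (one orbit).
The orbit structure of x ↦ 39x mod 151: 3 orbits of sizes [75, 75, 1].
sign(π) = (−1)^{n − #cycles} = (−1)^{151−3} = (−1)^148 = +1.
(39|151)_J = +1 (Zolotarev's lemma cross-check).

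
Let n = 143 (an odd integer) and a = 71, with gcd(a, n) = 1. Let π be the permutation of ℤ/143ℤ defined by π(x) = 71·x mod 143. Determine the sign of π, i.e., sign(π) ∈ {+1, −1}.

-1

Trace 34: π^k(34) = [34, 126, 80, 103, 20, 133, 5] for k=0..6.
Cycle lengths of π_71 on ℤ/143ℤ: [60, 60, 12, 5, 5, 1]; 6 cycles in total.
6 cycles on 143: each ℓ→(−1)^(ℓ−1), product (−1)^137 = -1.
(71|143)_J = -1 (Zolotarev's lemma cross-check).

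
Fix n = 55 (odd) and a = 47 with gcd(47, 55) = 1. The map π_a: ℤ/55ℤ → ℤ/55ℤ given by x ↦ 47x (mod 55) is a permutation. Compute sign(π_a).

-1

Orbit of 31 under x↦47x: [31, 27, 4, 23, 36, 42, 49]… (length divides ord_55(47)).
Cycle type of π: 20×2 + 5×2 + 4 + 1; total 6 cycles.
With 6 cycles on 55 points, sign = (−1)^{55−6} = -1.
(47|55)_J = -1 (Zolotarev's lemma cross-check).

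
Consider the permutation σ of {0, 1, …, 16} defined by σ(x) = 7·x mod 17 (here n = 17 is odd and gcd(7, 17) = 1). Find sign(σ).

-1

Trace 8: π^k(8) = [8, 5, 1, 7, 15, 3, 4] for k=0..6.
π_7 has 2 disjoint cycles with lengths [16, 1] on {0,…,16}.
With 2 cycles on 17 points, sign = (−1)^{17−2} = -1.
Via Zolotarev, sign(π_{7}) = (7|17) = -1.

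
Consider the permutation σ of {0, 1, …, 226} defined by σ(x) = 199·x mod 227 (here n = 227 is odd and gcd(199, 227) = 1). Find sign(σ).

-1

Trace 81: π^k(81) = [81, 2, 171, 206, 134, 107, 182] for k=0..6.
Decompose π into cycles: lengths [226, 1] (2 cycles, including the fixed point 0).
n − c = 227 − 2 = 225; sign = (−1)^225 = -1.
The Jacobi symbol (199|227) = -1 (Zolotarev) agrees.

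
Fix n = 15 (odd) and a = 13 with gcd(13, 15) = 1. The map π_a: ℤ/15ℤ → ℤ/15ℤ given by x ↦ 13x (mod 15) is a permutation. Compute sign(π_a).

-1

Start at x=1: 1 → 13 → 4 → 7 → 1 (one orbit).
6 cycles of lengths [4, 4, 4, 1, 1, 1].
With 6 cycles on 15 points, sign = (−1)^{15−6} = -1.
The Jacobi symbol (13|15) = -1 (Zolotarev) agrees.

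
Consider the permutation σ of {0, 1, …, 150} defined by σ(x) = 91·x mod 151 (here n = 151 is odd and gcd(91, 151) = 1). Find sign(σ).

+1

Trace 68: π^k(68) = [68, 148, 29, 72, 59, 84, 94] for k=0..6.
π_91 has 7 disjoint cycles with lengths [25, 25, 25, 25, 25, 25, 1] on {0,…,150}.
Σ(ℓ_i−1) = 151−7 = 144; sign = (−1)^144 = +1.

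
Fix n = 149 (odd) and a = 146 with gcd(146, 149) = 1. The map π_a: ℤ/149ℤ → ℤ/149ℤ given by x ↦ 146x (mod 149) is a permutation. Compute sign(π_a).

-1

Start at x=38: 38 → 35 → 44 → 17 → 98 → 4 → 137 → … (one orbit).
Cycle lengths of π_146 on ℤ/149ℤ: [148, 1]; 2 cycles in total.
n − c = 149 − 2 = 147; sign = (−1)^147 = -1.
Zolotarev: (146|149) = -1, matching the cycle-count sign.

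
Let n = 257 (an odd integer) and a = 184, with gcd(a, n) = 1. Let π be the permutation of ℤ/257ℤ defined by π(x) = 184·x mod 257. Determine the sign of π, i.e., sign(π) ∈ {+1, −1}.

Trace 165: π^k(165) = [165, 34, 88, 1, 184, 189, 81] for k=0..6.
The orbit structure of x ↦ 184x mod 257: 5 orbits of sizes [64, 64, 64, 64, 1].
With 5 cycles on 257 points, sign = (−1)^{257−5} = +1.
Check: (184/257) = +1 by Zolotarev.

+1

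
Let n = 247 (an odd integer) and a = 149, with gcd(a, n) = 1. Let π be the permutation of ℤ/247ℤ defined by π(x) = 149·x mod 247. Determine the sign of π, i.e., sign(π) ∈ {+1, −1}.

-1

Trace 63: π^k(63) = [63, 1, 149, 218, 125, 100, 80] for k=0..6.
Cycle type of π: 36×6 + 12 + 9×2 + 1; total 10 cycles.
10 cycles on 247: each ℓ→(−1)^(ℓ−1), product (−1)^237 = -1.
Zolotarev: (149|247) = -1, matching the cycle-count sign.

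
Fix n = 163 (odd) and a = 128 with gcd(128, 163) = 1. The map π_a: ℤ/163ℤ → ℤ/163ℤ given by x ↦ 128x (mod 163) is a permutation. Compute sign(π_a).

-1

Trace 93: π^k(93) = [93, 5, 151, 94, 133, 72, 88] for k=0..6.
The orbit structure of x ↦ 128x mod 163: 2 orbits of sizes [162, 1].
n − c = 163 − 2 = 161; sign = (−1)^161 = -1.
Zolotarev: (128|163) = -1, matching the cycle-count sign.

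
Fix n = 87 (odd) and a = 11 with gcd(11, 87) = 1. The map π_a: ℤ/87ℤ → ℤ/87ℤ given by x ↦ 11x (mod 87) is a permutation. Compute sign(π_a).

+1

Orbit of 64 under x↦11x: [64, 8, 1, 11, 34, 26, 25]… (length divides ord_87(11)).
Cycle type of π: 28×3 + 2 + 1; total 5 cycles.
sign(π) = (−1)^{n − #cycles} = (−1)^{87−5} = (−1)^82 = +1.
Zolotarev: (11|87) = +1, matching the cycle-count sign.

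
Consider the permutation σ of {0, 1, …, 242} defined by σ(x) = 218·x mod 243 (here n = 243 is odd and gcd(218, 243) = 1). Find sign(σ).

Trace 1: π^k(1) = [1, 218, 139, 170, 124, 59, 226] for k=0..6.
Decompose π into cycles: lengths [162, 54, 18, 6, 2, 1] (6 cycles, including the fixed point 0).
sign(π) = (−1)^{n − #cycles} = (−1)^{243−6} = (−1)^237 = -1.

-1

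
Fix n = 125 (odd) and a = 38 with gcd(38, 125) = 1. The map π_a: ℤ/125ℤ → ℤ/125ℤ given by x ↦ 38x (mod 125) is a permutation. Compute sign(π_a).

-1

Orbit of 36 under x↦38x: [36, 118, 109, 17, 21, 48, 74]… (length divides ord_125(38)).
Decompose π into cycles: lengths [100, 20, 4, 1] (4 cycles, including the fixed point 0).
With 4 cycles on 125 points, sign = (−1)^{125−4} = -1.
Zolotarev: (38|125) = -1, matching the cycle-count sign.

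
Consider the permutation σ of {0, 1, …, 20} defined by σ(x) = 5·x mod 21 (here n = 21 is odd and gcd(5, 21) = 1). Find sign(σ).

+1

Trace 16: π^k(16) = [16, 17, 1, 5, 4, 20] for k=0..5.
5 cycles of lengths [6, 6, 6, 2, 1].
21 − 5 = 16 transpositions; sign(π) = (−1)^16 = +1.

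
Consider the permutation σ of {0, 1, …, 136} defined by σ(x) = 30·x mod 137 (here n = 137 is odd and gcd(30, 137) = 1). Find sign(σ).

Orbit of 133 under x↦30x: [133, 17, 99, 93, 50, 130, 64]… (length divides ord_137(30)).
3 cycles of lengths [68, 68, 1].
Σ(ℓ_i−1) = 137−3 = 134; sign = (−1)^134 = +1.
Zolotarev: (30|137) = +1, matching the cycle-count sign.

+1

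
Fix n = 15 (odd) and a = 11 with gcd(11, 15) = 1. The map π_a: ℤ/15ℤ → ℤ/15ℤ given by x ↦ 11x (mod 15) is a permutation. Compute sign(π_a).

Start at x=1: 1 → 11 → 1 (one orbit).
Cycle type of π: 2×5 + 1×5; total 10 cycles.
n − c = 15 − 10 = 5; sign = (−1)^5 = -1.
(11|15)_J = -1 (Zolotarev's lemma cross-check).

-1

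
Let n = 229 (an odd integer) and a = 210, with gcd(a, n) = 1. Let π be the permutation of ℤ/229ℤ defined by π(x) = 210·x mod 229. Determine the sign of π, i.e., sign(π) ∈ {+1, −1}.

Trace 196: π^k(196) = [196, 169, 224, 95, 27, 174, 129] for k=0..6.
π_210 has 3 disjoint cycles with lengths [114, 114, 1] on {0,…,228}.
3 cycles on 229: each ℓ→(−1)^(ℓ−1), product (−1)^226 = +1.
Check: (210/229) = +1 by Zolotarev.

+1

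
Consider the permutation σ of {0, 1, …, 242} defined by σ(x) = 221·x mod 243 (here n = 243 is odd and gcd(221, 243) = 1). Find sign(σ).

Start at x=242: 242 → 22 → 2 → 199 → 239 → 88 → 8 → … (one orbit).
Decompose π into cycles: lengths [162, 54, 18, 6, 2, 1] (6 cycles, including the fixed point 0).
n − c = 243 − 6 = 237; sign = (−1)^237 = -1.

-1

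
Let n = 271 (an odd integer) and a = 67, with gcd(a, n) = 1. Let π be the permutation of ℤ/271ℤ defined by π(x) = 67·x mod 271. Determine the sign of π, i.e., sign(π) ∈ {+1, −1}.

+1

Trace 22: π^k(22) = [22, 119, 114, 50, 98, 62, 89] for k=0..6.
π_67 has 3 disjoint cycles with lengths [135, 135, 1] on {0,…,270}.
With 3 cycles on 271 points, sign = (−1)^{271−3} = +1.
Via Zolotarev, sign(π_{67}) = (67|271) = +1.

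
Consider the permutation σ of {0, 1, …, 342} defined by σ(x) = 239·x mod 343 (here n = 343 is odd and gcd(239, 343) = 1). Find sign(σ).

Orbit of 225 under x↦239x: [225, 267, 15, 155, 1, 239, 183]… (length divides ord_343(239)).
Cycle lengths of π_239 on ℤ/343ℤ: [49, 49, 49, 49, 49, 49, 7, 7, 7, 7, 7, 7, 1, 1, 1, 1, 1, 1, 1]; 19 cycles in total.
Σ(ℓ_i−1) = 343−19 = 324; sign = (−1)^324 = +1.
Check: (239/343) = +1 by Zolotarev.

+1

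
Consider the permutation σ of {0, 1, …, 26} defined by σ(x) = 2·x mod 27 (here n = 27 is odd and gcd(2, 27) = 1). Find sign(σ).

Start at x=7: 7 → 14 → 1 → 2 → 4 → 8 → 16 → … (one orbit).
The orbit structure of x ↦ 2x mod 27: 4 orbits of sizes [18, 6, 2, 1].
4 cycles on 27: each ℓ→(−1)^(ℓ−1), product (−1)^23 = -1.
The Jacobi symbol (2|27) = -1 (Zolotarev) agrees.

-1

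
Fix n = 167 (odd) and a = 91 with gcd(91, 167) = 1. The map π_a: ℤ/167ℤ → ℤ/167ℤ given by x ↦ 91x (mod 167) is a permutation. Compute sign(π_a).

-1

Orbit of 90 under x↦91x: [90, 7, 136, 18, 135, 94, 37]… (length divides ord_167(91)).
The orbit structure of x ↦ 91x mod 167: 2 orbits of sizes [166, 1].
Σ(ℓ_i−1) = 167−2 = 165; sign = (−1)^165 = -1.
(91|167)_J = -1 (Zolotarev's lemma cross-check).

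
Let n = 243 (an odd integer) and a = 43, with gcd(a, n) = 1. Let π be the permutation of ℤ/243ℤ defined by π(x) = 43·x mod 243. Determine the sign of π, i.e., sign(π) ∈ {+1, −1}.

Trace 130: π^k(130) = [130, 1, 43, 148, 46, 34, 4] for k=0..6.
Decompose π into cycles: lengths [81, 81, 27, 27, 9, 9, 3, 3, 1, 1, 1] (11 cycles, including the fixed point 0).
11 cycles on 243: each ℓ→(−1)^(ℓ−1), product (−1)^232 = +1.
The Jacobi symbol (43|243) = +1 (Zolotarev) agrees.

+1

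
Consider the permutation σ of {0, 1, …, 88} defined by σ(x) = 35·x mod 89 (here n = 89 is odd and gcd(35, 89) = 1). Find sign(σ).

Start at x=57: 57 → 37 → 49 → 24 → 39 → 30 → 71 → … (one orbit).
Decompose π into cycles: lengths [88, 1] (2 cycles, including the fixed point 0).
sign(π) = (−1)^{n − #cycles} = (−1)^{89−2} = (−1)^87 = -1.
Via Zolotarev, sign(π_{35}) = (35|89) = -1.

-1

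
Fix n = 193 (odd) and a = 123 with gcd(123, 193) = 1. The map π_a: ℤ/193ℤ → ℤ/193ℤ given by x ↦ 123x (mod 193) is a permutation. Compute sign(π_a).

Start at x=120: 120 → 92 → 122 → 145 → 79 → 67 → 135 → … (one orbit).
Decompose π into cycles: lengths [192, 1] (2 cycles, including the fixed point 0).
Σ(ℓ_i−1) = 193−2 = 191; sign = (−1)^191 = -1.
(123|193)_J = -1 (Zolotarev's lemma cross-check).

-1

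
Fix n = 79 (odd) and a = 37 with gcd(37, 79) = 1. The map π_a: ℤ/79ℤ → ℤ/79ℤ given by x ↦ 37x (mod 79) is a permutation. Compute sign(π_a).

Orbit of 63 under x↦37x: [63, 40, 58, 13, 7, 22, 24]… (length divides ord_79(37)).
Cycle type of π: 78 + 1; total 2 cycles.
With 2 cycles on 79 points, sign = (−1)^{79−2} = -1.
The Jacobi symbol (37|79) = -1 (Zolotarev) agrees.

-1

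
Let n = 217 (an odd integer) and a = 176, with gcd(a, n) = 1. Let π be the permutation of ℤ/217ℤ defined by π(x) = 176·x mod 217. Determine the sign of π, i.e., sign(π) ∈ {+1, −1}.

-1

Trace 169: π^k(169) = [169, 15, 36, 43, 190, 22, 183] for k=0..6.
Cycle type of π: 30×7 + 1×7; total 14 cycles.
Σ(ℓ_i−1) = 217−14 = 203; sign = (−1)^203 = -1.
Via Zolotarev, sign(π_{176}) = (176|217) = -1.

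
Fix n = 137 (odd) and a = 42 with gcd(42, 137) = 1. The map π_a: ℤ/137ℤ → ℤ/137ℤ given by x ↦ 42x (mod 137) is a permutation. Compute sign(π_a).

Trace 32: π^k(32) = [32, 111, 4, 31, 69, 21, 60] for k=0..6.
The orbit structure of x ↦ 42x mod 137: 2 orbits of sizes [136, 1].
137 − 2 = 135 transpositions; sign(π) = (−1)^135 = -1.

-1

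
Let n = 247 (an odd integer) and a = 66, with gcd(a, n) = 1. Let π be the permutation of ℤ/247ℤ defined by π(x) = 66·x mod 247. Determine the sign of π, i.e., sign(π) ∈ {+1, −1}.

+1

Trace 157: π^k(157) = [157, 235, 196, 92, 144, 118, 131] for k=0..6.
The orbit structure of x ↦ 66x mod 247: 39 orbits of sizes [9, 9, 9, 9, 9, 9, 9, 9, 9, 9, 9, 9, 9, 9, 9, 9, 9, 9, 9, 9, 9, 9, 9, 9, 9, 9, 1, 1, 1, 1, 1, 1, 1, 1, 1, 1, 1, 1, 1].
With 39 cycles on 247 points, sign = (−1)^{247−39} = +1.
Zolotarev: (66|247) = +1, matching the cycle-count sign.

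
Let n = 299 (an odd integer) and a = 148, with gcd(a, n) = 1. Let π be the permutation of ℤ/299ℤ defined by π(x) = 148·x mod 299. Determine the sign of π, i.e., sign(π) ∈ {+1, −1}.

+1

Orbit of 252 under x↦148x: [252, 220, 268, 196, 5, 142, 86]… (length divides ord_299(148)).
Cycle type of π: 44×6 + 22 + 4×3 + 1; total 11 cycles.
sign(π) = (−1)^{n − #cycles} = (−1)^{299−11} = (−1)^288 = +1.
Via Zolotarev, sign(π_{148}) = (148|299) = +1.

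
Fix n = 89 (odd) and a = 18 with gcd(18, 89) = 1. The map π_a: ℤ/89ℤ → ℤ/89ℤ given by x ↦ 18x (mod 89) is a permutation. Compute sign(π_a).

Trace 44: π^k(44) = [44, 80, 16, 21, 22, 40, 8] for k=0..6.
The orbit structure of x ↦ 18x mod 89: 3 orbits of sizes [44, 44, 1].
n − c = 89 − 3 = 86; sign = (−1)^86 = +1.
Check: (18/89) = +1 by Zolotarev.

+1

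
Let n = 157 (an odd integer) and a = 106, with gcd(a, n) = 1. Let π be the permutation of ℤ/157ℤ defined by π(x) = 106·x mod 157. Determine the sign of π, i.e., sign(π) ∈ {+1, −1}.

Trace 130: π^k(130) = [130, 121, 109, 93, 124, 113, 46] for k=0..6.
The orbit structure of x ↦ 106x mod 157: 5 orbits of sizes [39, 39, 39, 39, 1].
5 cycles on 157: each ℓ→(−1)^(ℓ−1), product (−1)^152 = +1.
(106|157)_J = +1 (Zolotarev's lemma cross-check).

+1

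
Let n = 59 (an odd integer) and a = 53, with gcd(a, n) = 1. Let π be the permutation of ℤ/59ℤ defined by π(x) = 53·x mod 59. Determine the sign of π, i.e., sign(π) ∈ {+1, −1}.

Trace 15: π^k(15) = [15, 28, 9, 5, 29, 3, 41] for k=0..6.
3 cycles of lengths [29, 29, 1].
n − c = 59 − 3 = 56; sign = (−1)^56 = +1.
Zolotarev: (53|59) = +1, matching the cycle-count sign.

+1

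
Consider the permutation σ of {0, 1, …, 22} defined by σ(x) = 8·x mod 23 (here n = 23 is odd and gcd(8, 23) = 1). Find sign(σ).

+1

Start at x=16: 16 → 13 → 12 → 4 → 9 → 3 → 1 → … (one orbit).
The orbit structure of x ↦ 8x mod 23: 3 orbits of sizes [11, 11, 1].
3 cycles on 23: each ℓ→(−1)^(ℓ−1), product (−1)^20 = +1.
(8|23)_J = +1 (Zolotarev's lemma cross-check).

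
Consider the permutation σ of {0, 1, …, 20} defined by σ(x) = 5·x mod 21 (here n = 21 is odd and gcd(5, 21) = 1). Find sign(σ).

+1

Start at x=17: 17 → 1 → 5 → 4 → 20 → 16 → 17 (one orbit).
The orbit structure of x ↦ 5x mod 21: 5 orbits of sizes [6, 6, 6, 2, 1].
sign(π) = (−1)^{n − #cycles} = (−1)^{21−5} = (−1)^16 = +1.
(5|21)_J = +1 (Zolotarev's lemma cross-check).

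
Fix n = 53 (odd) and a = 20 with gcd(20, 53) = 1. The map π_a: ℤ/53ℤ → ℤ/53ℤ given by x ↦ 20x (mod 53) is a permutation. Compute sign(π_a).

Trace 5: π^k(5) = [5, 47, 39, 38, 18, 42, 45] for k=0..6.
The orbit structure of x ↦ 20x mod 53: 2 orbits of sizes [52, 1].
53 − 2 = 51 transpositions; sign(π) = (−1)^51 = -1.

-1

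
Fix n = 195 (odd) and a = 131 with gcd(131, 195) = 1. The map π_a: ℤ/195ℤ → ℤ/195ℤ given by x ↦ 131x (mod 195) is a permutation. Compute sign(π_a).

Start at x=1: 1 → 131 → 1 (one orbit).
130 cycles of lengths [2, 2, 2, 2, 2, 2, 2, 2, 2, 2, 2, 2, 2, 2, 2, 2, 2, 2, 2, 2, 2, 2, 2, 2, 2, 2, 2, 2, 2, 2, 2, 2, 2, 2, 2, 2, 2, 2, 2, 2, 2, 2, 2, 2, 2, 2, 2, 2, 2, 2, 2, 2, 2, 2, 2, 2, 2, 2, 2, 2, 2, 2, 2, 2, 2, 1, 1, 1, 1, 1, 1, 1, 1, 1, 1, 1, 1, 1, 1, 1, 1, 1, 1, 1, 1, 1, 1, 1, 1, 1, 1, 1, 1, 1, 1, 1, 1, 1, 1, 1, 1, 1, 1, 1, 1, 1, 1, 1, 1, 1, 1, 1, 1, 1, 1, 1, 1, 1, 1, 1, 1, 1, 1, 1, 1, 1, 1, 1, 1, 1].
130 cycles on 195: each ℓ→(−1)^(ℓ−1), product (−1)^65 = -1.
Zolotarev: (131|195) = -1, matching the cycle-count sign.

-1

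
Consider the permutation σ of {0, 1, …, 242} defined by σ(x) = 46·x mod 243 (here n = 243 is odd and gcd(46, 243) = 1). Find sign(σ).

+1

Orbit of 1 under x↦46x: [1, 46, 172, 136, 181, 64, 28]… (length divides ord_243(46)).
Decompose π into cycles: lengths [27, 27, 27, 27, 27, 27, 9, 9, 9, 9, 9, 9, 3, 3, 3, 3, 3, 3, 1, 1, 1, 1, 1, 1, 1, 1, 1] (27 cycles, including the fixed point 0).
Σ(ℓ_i−1) = 243−27 = 216; sign = (−1)^216 = +1.
Via Zolotarev, sign(π_{46}) = (46|243) = +1.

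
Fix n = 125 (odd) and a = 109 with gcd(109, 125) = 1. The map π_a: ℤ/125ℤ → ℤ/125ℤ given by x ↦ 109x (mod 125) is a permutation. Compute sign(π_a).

Orbit of 44 under x↦109x: [44, 46, 14, 26, 84, 31, 4]… (length divides ord_125(109)).
7 cycles of lengths [50, 50, 10, 10, 2, 2, 1].
n − c = 125 − 7 = 118; sign = (−1)^118 = +1.
The Jacobi symbol (109|125) = +1 (Zolotarev) agrees.

+1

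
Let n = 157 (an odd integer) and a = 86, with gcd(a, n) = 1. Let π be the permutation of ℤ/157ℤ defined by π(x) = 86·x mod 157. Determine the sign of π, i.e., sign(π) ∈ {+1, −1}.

Trace 156: π^k(156) = [156, 71, 140, 108, 25, 109, 111] for k=0..6.
Cycle lengths of π_86 on ℤ/157ℤ: [78, 78, 1]; 3 cycles in total.
n − c = 157 − 3 = 154; sign = (−1)^154 = +1.

+1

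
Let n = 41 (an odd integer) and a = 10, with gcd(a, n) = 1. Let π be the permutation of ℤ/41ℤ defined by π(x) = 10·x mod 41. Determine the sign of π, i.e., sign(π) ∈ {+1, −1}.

Start at x=10: 10 → 18 → 16 → 37 → 1 → 10 (one orbit).
Cycle lengths of π_10 on ℤ/41ℤ: [5, 5, 5, 5, 5, 5, 5, 5, 1]; 9 cycles in total.
sign(π) = (−1)^{n − #cycles} = (−1)^{41−9} = (−1)^32 = +1.
The Jacobi symbol (10|41) = +1 (Zolotarev) agrees.

+1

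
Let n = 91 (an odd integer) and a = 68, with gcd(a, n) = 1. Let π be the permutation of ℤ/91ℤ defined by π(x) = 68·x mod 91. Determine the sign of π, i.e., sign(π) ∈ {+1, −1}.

Trace 27: π^k(27) = [27, 16, 87, 1, 68, 74] for k=0..5.
18 cycles of lengths [6, 6, 6, 6, 6, 6, 6, 6, 6, 6, 6, 6, 6, 3, 3, 3, 3, 1].
18 cycles on 91: each ℓ→(−1)^(ℓ−1), product (−1)^73 = -1.

-1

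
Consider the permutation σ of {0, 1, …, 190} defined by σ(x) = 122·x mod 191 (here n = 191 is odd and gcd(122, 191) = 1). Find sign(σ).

Orbit of 107 under x↦122x: [107, 66, 30, 31, 153, 139, 150]… (length divides ord_191(122)).
Cycle type of π: 38×5 + 1; total 6 cycles.
191 − 6 = 185 transpositions; sign(π) = (−1)^185 = -1.
The Jacobi symbol (122|191) = -1 (Zolotarev) agrees.

-1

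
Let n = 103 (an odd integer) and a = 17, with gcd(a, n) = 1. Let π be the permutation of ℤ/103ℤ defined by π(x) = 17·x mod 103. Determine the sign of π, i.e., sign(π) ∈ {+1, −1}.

+1

Trace 100: π^k(100) = [100, 52, 60, 93, 36, 97, 1] for k=0..6.
3 cycles of lengths [51, 51, 1].
n − c = 103 − 3 = 100; sign = (−1)^100 = +1.
Via Zolotarev, sign(π_{17}) = (17|103) = +1.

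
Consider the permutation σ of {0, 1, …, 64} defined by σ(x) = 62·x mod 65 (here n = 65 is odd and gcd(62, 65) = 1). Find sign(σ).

Orbit of 61 under x↦62x: [61, 12, 29, 43, 1, 62, 9]… (length divides ord_65(62)).
The orbit structure of x ↦ 62x mod 65: 8 orbits of sizes [12, 12, 12, 12, 6, 6, 4, 1].
Σ(ℓ_i−1) = 65−8 = 57; sign = (−1)^57 = -1.
Zolotarev: (62|65) = -1, matching the cycle-count sign.

-1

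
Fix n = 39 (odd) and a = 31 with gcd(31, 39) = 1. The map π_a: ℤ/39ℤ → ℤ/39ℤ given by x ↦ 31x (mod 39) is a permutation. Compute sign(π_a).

-1

Orbit of 25 under x↦31x: [25, 34, 1, 31]… (length divides ord_39(31)).
The orbit structure of x ↦ 31x mod 39: 12 orbits of sizes [4, 4, 4, 4, 4, 4, 4, 4, 4, 1, 1, 1].
Σ(ℓ_i−1) = 39−12 = 27; sign = (−1)^27 = -1.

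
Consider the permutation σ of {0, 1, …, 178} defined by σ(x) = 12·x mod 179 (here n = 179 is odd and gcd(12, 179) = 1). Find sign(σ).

Orbit of 85 under x↦12x: [85, 125, 68, 100, 126, 80, 65]… (length divides ord_179(12)).
Decompose π into cycles: lengths [89, 89, 1] (3 cycles, including the fixed point 0).
sign(π) = (−1)^{n − #cycles} = (−1)^{179−3} = (−1)^176 = +1.

+1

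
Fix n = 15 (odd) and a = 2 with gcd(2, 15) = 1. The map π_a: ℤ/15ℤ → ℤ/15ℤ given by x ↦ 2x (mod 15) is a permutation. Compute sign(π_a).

+1

Start at x=2: 2 → 4 → 8 → 1 → 2 (one orbit).
π_2 has 5 disjoint cycles with lengths [4, 4, 4, 2, 1] on {0,…,14}.
Σ(ℓ_i−1) = 15−5 = 10; sign = (−1)^10 = +1.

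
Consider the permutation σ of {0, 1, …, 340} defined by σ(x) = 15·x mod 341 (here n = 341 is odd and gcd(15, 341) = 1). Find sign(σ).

Trace 1: π^k(1) = [1, 15, 225, 306, 157, 309, 202] for k=0..6.
36 cycles of lengths [10, 10, 10, 10, 10, 10, 10, 10, 10, 10, 10, 10, 10, 10, 10, 10, 10, 10, 10, 10, 10, 10, 10, 10, 10, 10, 10, 10, 10, 10, 10, 10, 10, 5, 5, 1].
n − c = 341 − 36 = 305; sign = (−1)^305 = -1.
The Jacobi symbol (15|341) = -1 (Zolotarev) agrees.

-1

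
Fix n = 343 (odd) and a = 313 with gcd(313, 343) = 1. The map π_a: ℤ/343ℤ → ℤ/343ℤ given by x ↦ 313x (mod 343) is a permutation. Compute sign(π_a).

Trace 67: π^k(67) = [67, 48, 275, 325, 197, 264, 312] for k=0..6.
π_313 has 16 disjoint cycles with lengths [42, 42, 42, 42, 42, 42, 42, 6, 6, 6, 6, 6, 6, 6, 6, 1] on {0,…,342}.
n − c = 343 − 16 = 327; sign = (−1)^327 = -1.
(313|343)_J = -1 (Zolotarev's lemma cross-check).

-1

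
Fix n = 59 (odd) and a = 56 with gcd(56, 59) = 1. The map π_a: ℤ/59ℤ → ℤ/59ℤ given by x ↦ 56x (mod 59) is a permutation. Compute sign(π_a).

-1

Start at x=12: 12 → 23 → 49 → 30 → 28 → 34 → 16 → … (one orbit).
Cycle type of π: 58 + 1; total 2 cycles.
Σ(ℓ_i−1) = 59−2 = 57; sign = (−1)^57 = -1.
Via Zolotarev, sign(π_{56}) = (56|59) = -1.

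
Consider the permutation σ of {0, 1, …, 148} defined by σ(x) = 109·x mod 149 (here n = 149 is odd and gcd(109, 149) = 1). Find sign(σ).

Orbit of 103 under x↦109x: [103, 52, 6, 58, 64, 122, 37]… (length divides ord_149(109)).
The orbit structure of x ↦ 109x mod 149: 2 orbits of sizes [148, 1].
n − c = 149 − 2 = 147; sign = (−1)^147 = -1.
Zolotarev: (109|149) = -1, matching the cycle-count sign.

-1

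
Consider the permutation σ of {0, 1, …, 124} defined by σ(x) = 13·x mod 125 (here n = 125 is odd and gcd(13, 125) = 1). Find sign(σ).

-1

Start at x=32: 32 → 41 → 33 → 54 → 77 → 1 → 13 → … (one orbit).
4 cycles of lengths [100, 20, 4, 1].
sign(π) = (−1)^{n − #cycles} = (−1)^{125−4} = (−1)^121 = -1.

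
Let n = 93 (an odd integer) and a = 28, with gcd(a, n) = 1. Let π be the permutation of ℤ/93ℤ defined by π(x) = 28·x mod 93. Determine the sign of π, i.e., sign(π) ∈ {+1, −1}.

Trace 49: π^k(49) = [49, 70, 7, 10, 1, 28, 40] for k=0..6.
The orbit structure of x ↦ 28x mod 93: 9 orbits of sizes [15, 15, 15, 15, 15, 15, 1, 1, 1].
93 − 9 = 84 transpositions; sign(π) = (−1)^84 = +1.

+1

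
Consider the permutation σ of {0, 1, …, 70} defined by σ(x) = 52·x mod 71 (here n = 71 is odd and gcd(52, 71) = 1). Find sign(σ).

Orbit of 36 under x↦52x: [36, 26, 3, 14, 18, 13, 37]… (length divides ord_71(52)).
2 cycles of lengths [70, 1].
sign(π) = (−1)^{n − #cycles} = (−1)^{71−2} = (−1)^69 = -1.

-1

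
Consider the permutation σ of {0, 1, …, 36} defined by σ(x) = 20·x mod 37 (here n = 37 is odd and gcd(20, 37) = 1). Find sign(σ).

-1

Orbit of 31 under x↦20x: [31, 28, 5, 26, 2, 3, 23]… (length divides ord_37(20)).
Decompose π into cycles: lengths [36, 1] (2 cycles, including the fixed point 0).
With 2 cycles on 37 points, sign = (−1)^{37−2} = -1.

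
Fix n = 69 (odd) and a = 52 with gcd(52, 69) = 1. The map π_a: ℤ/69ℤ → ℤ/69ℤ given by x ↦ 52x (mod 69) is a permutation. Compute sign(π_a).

+1

Trace 1: π^k(1) = [1, 52, 13, 55, 31, 25, 58] for k=0..6.
π_52 has 9 disjoint cycles with lengths [11, 11, 11, 11, 11, 11, 1, 1, 1] on {0,…,68}.
With 9 cycles on 69 points, sign = (−1)^{69−9} = +1.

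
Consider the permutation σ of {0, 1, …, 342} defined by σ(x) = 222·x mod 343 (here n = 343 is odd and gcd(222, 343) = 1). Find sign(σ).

Trace 29: π^k(29) = [29, 264, 298, 300, 58, 185, 253] for k=0..6.
π_222 has 4 disjoint cycles with lengths [294, 42, 6, 1] on {0,…,342}.
Σ(ℓ_i−1) = 343−4 = 339; sign = (−1)^339 = -1.
The Jacobi symbol (222|343) = -1 (Zolotarev) agrees.

-1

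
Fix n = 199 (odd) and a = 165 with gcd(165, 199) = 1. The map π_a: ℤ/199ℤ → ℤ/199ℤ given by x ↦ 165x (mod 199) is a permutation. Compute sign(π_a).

+1

Trace 7: π^k(7) = [7, 160, 132, 89, 158, 1, 165] for k=0..6.
Cycle lengths of π_165 on ℤ/199ℤ: [99, 99, 1]; 3 cycles in total.
3 cycles on 199: each ℓ→(−1)^(ℓ−1), product (−1)^196 = +1.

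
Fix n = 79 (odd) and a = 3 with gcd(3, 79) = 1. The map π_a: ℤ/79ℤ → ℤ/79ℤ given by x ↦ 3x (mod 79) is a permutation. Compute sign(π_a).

-1

Trace 73: π^k(73) = [73, 61, 25, 75, 67, 43, 50] for k=0..6.
2 cycles of lengths [78, 1].
sign(π) = (−1)^{n − #cycles} = (−1)^{79−2} = (−1)^77 = -1.
(3|79)_J = -1 (Zolotarev's lemma cross-check).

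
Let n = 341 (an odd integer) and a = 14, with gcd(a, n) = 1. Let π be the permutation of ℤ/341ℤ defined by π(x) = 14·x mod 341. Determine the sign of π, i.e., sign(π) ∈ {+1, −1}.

Trace 14: π^k(14) = [14, 196, 16, 224, 67, 256, 174] for k=0..6.
25 cycles of lengths [15, 15, 15, 15, 15, 15, 15, 15, 15, 15, 15, 15, 15, 15, 15, 15, 15, 15, 15, 15, 15, 15, 5, 5, 1].
With 25 cycles on 341 points, sign = (−1)^{341−25} = +1.

+1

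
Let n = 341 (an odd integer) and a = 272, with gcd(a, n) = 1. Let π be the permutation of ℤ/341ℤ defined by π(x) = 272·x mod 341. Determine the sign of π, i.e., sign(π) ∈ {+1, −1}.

Orbit of 285 under x↦272x: [285, 113, 46, 236, 84, 1, 272]… (length divides ord_341(272)).
π_272 has 13 disjoint cycles with lengths [30, 30, 30, 30, 30, 30, 30, 30, 30, 30, 30, 10, 1] on {0,…,340}.
13 cycles on 341: each ℓ→(−1)^(ℓ−1), product (−1)^328 = +1.
Check: (272/341) = +1 by Zolotarev.

+1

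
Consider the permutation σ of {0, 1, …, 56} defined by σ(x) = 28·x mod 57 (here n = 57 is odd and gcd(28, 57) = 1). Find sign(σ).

Orbit of 43 under x↦28x: [43, 7, 25, 16, 49, 4, 55]… (length divides ord_57(28)).
Decompose π into cycles: lengths [9, 9, 9, 9, 9, 9, 1, 1, 1] (9 cycles, including the fixed point 0).
With 9 cycles on 57 points, sign = (−1)^{57−9} = +1.

+1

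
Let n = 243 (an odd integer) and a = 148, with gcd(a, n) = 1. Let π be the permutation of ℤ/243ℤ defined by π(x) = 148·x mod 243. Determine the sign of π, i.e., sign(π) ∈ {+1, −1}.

Trace 133: π^k(133) = [133, 1, 148, 34, 172, 184, 16] for k=0..6.
Decompose π into cycles: lengths [81, 81, 27, 27, 9, 9, 3, 3, 1, 1, 1] (11 cycles, including the fixed point 0).
11 cycles on 243: each ℓ→(−1)^(ℓ−1), product (−1)^232 = +1.

+1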